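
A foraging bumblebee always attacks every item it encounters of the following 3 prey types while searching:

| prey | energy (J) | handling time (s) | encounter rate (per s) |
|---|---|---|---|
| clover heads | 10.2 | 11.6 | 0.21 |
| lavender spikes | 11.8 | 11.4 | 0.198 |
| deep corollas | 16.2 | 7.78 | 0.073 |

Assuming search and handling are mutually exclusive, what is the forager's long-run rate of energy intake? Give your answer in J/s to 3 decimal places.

R = Σλ_iE_i / (1 + Σλ_ih_i)
Numerator: 0.21×10.2 + 0.198×11.8 + 0.073×16.2 = 5.661
Denominator: 1 + 0.21×11.6 + 0.198×11.4 + 0.073×7.78 = 6.261
R = 5.661/6.261 = 0.9041 J/s

0.904 J/s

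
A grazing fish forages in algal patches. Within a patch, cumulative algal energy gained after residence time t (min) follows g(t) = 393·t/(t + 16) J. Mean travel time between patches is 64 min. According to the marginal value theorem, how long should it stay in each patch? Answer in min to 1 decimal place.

By the marginal value theorem, leave when the instantaneous gain rate g'(t) equals the habitat-wide average g(t)/(T + t).
g'(t) = 393·16/(t + 16)². Setting 393·16/(t+16)² = 393t/[(t+16)(64+t)] gives 16(64+t) = t(t+16), so t² = 16×64 = 1024.
t* = √1024 = 32 min.

32.0 min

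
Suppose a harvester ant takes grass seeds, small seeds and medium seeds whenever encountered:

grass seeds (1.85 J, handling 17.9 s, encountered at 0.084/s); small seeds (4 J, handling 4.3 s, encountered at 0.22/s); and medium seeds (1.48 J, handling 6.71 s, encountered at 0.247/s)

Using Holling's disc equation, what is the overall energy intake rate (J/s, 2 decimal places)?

Energy encountered per unit search time: 0.084×1.85 + 0.22×4 + 0.247×1.48 = 1.401 J/s.
Handling time per unit search time: 0.084×17.9 + 0.22×4.3 + 0.247×6.71 = 4.107.
Rate = 1.401/(1 + 4.107) = 0.2743 J/s.

0.27 J/s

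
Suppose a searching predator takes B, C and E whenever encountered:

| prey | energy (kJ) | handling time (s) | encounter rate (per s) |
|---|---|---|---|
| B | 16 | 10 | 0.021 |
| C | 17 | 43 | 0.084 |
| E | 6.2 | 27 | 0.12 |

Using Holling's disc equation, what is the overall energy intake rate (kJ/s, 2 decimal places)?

0.31 kJ/s

Energy encountered per unit search time: 0.021×16 + 0.084×17 + 0.12×6.2 = 2.508 kJ/s.
Handling time per unit search time: 0.021×10 + 0.084×43 + 0.12×27 = 7.062.
Rate = 2.508/(1 + 7.062) = 0.3111 kJ/s.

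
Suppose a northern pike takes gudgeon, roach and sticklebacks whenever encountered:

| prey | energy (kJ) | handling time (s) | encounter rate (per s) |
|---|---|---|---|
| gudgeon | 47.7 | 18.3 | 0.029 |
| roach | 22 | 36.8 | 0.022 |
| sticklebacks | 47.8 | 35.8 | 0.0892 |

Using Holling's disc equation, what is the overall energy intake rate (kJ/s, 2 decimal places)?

1.11 kJ/s

R = Σλ_iE_i / (1 + Σλ_ih_i)
Numerator: 0.029×47.7 + 0.022×22 + 0.0892×47.8 = 6.131
Denominator: 1 + 0.029×18.3 + 0.022×36.8 + 0.0892×35.8 = 5.534
R = 6.131/5.534 = 1.108 kJ/s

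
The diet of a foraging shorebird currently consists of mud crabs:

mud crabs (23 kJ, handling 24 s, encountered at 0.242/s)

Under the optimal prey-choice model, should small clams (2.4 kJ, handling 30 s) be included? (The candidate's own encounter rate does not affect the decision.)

No

On mud crabs alone, R = ΣλE/(1+Σλh) = 5.566/6.808 = 0.8176 kJ/s.
Profitability of small clams: 2.4/30 = 0.08 kJ/s.
Since 0.08 < R, time spent handling small clams is better spent searching.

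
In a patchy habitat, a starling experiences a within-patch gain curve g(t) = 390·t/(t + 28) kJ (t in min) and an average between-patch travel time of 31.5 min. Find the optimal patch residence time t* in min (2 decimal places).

29.70 min

Optimal t* satisfies g'(t*) = g(t*)/(T + t*).
g'(t) = 390·28/(t + 28)². Setting 390·28/(t+28)² = 390t/[(t+28)(31.5+t)] gives 28(31.5+t) = t(t+28), so t² = 28×31.5 = 882.
t* = √882 = 29.7 min.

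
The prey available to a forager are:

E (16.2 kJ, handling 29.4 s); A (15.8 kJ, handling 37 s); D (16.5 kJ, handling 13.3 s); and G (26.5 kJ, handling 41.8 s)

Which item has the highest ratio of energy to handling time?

In descending order of E/h:
D: 16.5/13.3 = 1.24 kJ/s
G: 26.5/41.8 = 0.634 kJ/s
E: 16.2/29.4 = 0.551 kJ/s
A: 15.8/37 = 0.427 kJ/s

D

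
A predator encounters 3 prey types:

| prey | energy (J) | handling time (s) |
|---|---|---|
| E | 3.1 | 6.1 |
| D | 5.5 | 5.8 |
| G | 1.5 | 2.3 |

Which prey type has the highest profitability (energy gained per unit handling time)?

Profitability E/h (J/s): E = 3.1/6.1 = 0.508, D = 5.5/5.8 = 0.948, G = 1.5/2.3 = 0.652.
Ranked: D > G > E.

D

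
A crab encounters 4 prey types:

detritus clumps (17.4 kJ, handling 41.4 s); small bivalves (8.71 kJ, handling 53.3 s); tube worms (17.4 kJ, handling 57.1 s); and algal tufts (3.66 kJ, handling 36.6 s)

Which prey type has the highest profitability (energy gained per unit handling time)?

detritus clumps

Profitability E/h (kJ/s): detritus clumps = 17.4/41.4 = 0.42, small bivalves = 8.71/53.3 = 0.163, tube worms = 17.4/57.1 = 0.305, algal tufts = 3.66/36.6 = 0.1.
Ranked: detritus clumps > tube worms > small bivalves > algal tufts.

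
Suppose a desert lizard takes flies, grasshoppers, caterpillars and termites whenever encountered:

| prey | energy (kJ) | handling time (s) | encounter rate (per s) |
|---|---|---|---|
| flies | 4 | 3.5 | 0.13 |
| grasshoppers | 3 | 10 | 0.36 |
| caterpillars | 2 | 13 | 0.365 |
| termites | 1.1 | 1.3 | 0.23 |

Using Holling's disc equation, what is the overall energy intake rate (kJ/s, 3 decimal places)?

0.256 kJ/s

Energy encountered per unit search time: 0.13×4 + 0.36×3 + 0.365×2 + 0.23×1.1 = 2.583 kJ/s.
Handling time per unit search time: 0.13×3.5 + 0.36×10 + 0.365×13 + 0.23×1.3 = 9.099.
Rate = 2.583/(1 + 9.099) = 0.2558 kJ/s.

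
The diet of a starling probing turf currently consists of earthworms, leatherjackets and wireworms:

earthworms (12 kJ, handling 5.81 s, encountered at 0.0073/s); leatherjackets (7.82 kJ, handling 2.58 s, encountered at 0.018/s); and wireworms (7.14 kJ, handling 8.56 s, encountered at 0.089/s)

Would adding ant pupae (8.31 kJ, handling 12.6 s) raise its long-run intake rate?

On earthworms, leatherjackets and wireworms alone, R = ΣλE/(1+Σλh) = 0.8638/1.851 = 0.4668 kJ/s.
ant pupae: E/h = 8.31/12.6 = 0.6595 kJ/s.
Since 0.6595 > R, including ant pupae increases the long-run rate.

Yes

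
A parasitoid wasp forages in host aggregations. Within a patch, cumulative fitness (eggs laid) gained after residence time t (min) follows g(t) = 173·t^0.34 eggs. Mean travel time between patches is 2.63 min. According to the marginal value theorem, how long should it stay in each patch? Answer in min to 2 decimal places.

1.35 min

Maximise g(t)/(T+t): set derivative to zero → g'(t)(T+t) = g(t).
g'(t) = 0.34·173·t^-0.66. Setting 0.34·173·t^-0.66 = 173·t^0.34/(2.63+t) gives 0.34(2.63+t) = t, so 0.66·t = 0.34×2.63.
t* = 0.34×2.63/0.66 = 1.355 min.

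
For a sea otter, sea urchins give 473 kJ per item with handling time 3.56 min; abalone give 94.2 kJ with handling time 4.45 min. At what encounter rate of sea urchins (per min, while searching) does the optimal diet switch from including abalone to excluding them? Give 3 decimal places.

The zero-one rule: include abalone iff E₂/h₂ > λE₁/(1+λh₁). Equality gives the switch point.
λE₁h₂ = E₂ + λE₂h₁ ⇒ λ = E₂/(E₁h₂ − E₂h₁) = 94.2/(2105 − 335.4) = 0.05324 per min.

0.053 per min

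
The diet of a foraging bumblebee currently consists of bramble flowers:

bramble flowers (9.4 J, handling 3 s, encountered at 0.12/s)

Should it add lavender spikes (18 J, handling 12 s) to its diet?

Yes

Intake rate on the current diet: R = (0.12×9.4) / (1 + 0.12×3) = 1.128/1.36 = 0.8294 J/s.
Profitability of lavender spikes: 18/12 = 1.5 J/s.
Since 1.5 > R, including lavender spikes increases the long-run rate.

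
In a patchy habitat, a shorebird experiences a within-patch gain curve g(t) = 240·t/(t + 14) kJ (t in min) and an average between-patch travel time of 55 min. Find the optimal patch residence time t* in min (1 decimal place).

By the marginal value theorem, leave when the instantaneous gain rate g'(t) equals the habitat-wide average g(t)/(T + t).
g'(t) = 240·14/(t + 14)². Setting 240·14/(t+14)² = 240t/[(t+14)(55+t)] gives 14(55+t) = t(t+14), so t² = 14×55 = 770.
t* = √770 = 27.75 min.

27.7 min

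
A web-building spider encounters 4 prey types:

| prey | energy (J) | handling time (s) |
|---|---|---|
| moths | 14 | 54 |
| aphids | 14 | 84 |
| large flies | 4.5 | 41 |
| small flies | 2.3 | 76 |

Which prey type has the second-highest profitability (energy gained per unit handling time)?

In descending order of E/h:
moths: 14/54 = 0.259 J/s
aphids: 14/84 = 0.167 J/s
large flies: 4.5/41 = 0.11 J/s
small flies: 2.3/76 = 0.0303 J/s

aphids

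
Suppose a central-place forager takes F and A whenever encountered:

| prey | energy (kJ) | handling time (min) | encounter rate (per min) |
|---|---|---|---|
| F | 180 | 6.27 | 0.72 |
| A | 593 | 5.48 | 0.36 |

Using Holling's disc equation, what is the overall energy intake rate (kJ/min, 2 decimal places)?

R = (0.72×180 + 0.36×593) / (1 + 0.72×6.27 + 0.36×5.48) = 343.1/7.487 = 45.82 kJ/min.

45.82 kJ/min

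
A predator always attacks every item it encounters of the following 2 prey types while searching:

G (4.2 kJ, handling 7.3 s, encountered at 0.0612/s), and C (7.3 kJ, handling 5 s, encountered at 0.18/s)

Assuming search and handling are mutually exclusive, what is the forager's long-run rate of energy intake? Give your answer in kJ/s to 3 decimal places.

0.669 kJ/s

R = (0.0612×4.2 + 0.18×7.3) / (1 + 0.0612×7.3 + 0.18×5) = 1.571/2.347 = 0.6695 kJ/s.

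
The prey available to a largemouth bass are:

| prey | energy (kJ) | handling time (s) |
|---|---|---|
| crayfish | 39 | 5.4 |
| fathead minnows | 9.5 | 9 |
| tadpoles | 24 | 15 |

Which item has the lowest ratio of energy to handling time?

fathead minnows

In descending order of E/h:
crayfish: 39/5.4 = 7.22 kJ/s
tadpoles: 24/15 = 1.6 kJ/s
fathead minnows: 9.5/9 = 1.06 kJ/s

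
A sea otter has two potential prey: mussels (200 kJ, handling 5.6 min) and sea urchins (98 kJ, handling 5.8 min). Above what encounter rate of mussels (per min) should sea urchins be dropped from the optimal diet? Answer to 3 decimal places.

Drop sea urchins once their profitability E₂/h₂ falls below the rate achievable on mussels alone: E₂/h₂ = λE₁/(1 + λh₁).
Solve for λ: λE₁h₂ = E₂(1 + λh₁) → λ(E₁h₂ − E₂h₁) = E₂ → λ = E₂/(E₁h₂ − E₂h₁).
λ = 98/(200×5.8 − 98×5.6) = 98/611.2 = 0.1603 per min.

0.160 per min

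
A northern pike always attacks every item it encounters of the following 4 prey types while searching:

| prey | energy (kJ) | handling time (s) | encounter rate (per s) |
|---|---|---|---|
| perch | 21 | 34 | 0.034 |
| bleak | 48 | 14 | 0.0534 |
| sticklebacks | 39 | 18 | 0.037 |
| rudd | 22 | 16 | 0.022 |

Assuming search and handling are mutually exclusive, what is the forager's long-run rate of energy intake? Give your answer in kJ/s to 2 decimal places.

R = (0.034×21 + 0.0534×48 + 0.037×39 + 0.022×22) / (1 + 0.034×34 + 0.0534×14 + 0.037×18 + 0.022×16) = 5.204/3.922 = 1.327 kJ/s.

1.33 kJ/s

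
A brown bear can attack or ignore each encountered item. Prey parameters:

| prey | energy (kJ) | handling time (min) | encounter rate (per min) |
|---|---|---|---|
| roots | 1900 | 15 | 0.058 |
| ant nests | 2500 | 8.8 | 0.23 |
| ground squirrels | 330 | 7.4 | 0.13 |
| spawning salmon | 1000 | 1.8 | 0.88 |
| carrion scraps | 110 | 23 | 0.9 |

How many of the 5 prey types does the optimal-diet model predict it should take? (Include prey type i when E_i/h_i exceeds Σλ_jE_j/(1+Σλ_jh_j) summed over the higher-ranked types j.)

E/h in descending order: spawning salmon 556, ant nests 284, roots 127, ground squirrels 44.6, carrion scraps 4.78 kJ/min. The optimal diet is the largest prefix of this list for which every included type satisfies E_i/h_i > R on the types above it.
Rate on top 1: 340.6. ant nests: 284 < 340.6 → exclude; stop.
Optimal diet: spawning salmon — 1 of 5 types.

1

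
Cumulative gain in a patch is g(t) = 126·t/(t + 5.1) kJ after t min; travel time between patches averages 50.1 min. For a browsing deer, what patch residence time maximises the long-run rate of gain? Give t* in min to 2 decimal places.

By the marginal value theorem, leave when the instantaneous gain rate g'(t) equals the habitat-wide average g(t)/(T + t).
g'(t) = 126·5.1/(t + 5.1)². Setting 126·5.1/(t+5.1)² = 126t/[(t+5.1)(50.1+t)] gives 5.1(50.1+t) = t(t+5.1), so t² = 5.1×50.1 = 255.5.
t* = √255.5 = 15.98 min.

15.98 min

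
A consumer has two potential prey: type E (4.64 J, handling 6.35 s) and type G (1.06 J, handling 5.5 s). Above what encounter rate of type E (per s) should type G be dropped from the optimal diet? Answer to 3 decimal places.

0.056 per s

Drop type G once their profitability E₂/h₂ falls below the rate achievable on type E alone: E₂/h₂ = λE₁/(1 + λh₁).
Solve for λ: λE₁h₂ = E₂(1 + λh₁) → λ(E₁h₂ − E₂h₁) = E₂ → λ = E₂/(E₁h₂ − E₂h₁).
λ = 1.06/(4.64×5.5 − 1.06×6.35) = 1.06/18.79 = 0.05642 per s.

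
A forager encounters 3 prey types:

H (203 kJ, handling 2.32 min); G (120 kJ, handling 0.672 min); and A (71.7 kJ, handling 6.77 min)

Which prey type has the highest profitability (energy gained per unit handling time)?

G

In descending order of E/h:
G: 120/0.672 = 179 kJ/min
H: 203/2.32 = 87.5 kJ/min
A: 71.7/6.77 = 10.6 kJ/min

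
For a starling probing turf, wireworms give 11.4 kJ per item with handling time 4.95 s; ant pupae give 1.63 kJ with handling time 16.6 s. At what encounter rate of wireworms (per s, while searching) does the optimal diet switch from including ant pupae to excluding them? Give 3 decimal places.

0.009 per s

At the threshold, the rate on wireworms alone equals the profitability of ant pupae: λ·11.4/(1 + λ·4.95) = 1.63/16.6 = 0.09819.
Rearranging, λ(11.4 − 0.09819×4.95) = 0.09819, so λ = 0.09819/10.91 = 0.008997 per s.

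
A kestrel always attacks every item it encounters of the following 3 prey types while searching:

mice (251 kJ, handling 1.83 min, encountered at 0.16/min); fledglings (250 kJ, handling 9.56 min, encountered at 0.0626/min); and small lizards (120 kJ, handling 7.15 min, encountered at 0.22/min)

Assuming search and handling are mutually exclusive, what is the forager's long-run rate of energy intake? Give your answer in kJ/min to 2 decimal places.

Energy encountered per unit search time: 0.16×251 + 0.0626×250 + 0.22×120 = 82.21 kJ/min.
Handling time per unit search time: 0.16×1.83 + 0.0626×9.56 + 0.22×7.15 = 2.464.
Rate = 82.21/(1 + 2.464) = 23.73 kJ/min.

23.73 kJ/min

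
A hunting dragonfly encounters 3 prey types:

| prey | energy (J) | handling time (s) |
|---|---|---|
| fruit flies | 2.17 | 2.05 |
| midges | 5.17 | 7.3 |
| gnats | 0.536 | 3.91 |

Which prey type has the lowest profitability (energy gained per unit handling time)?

Profitability E/h (J/s): fruit flies = 2.17/2.05 = 1.06, midges = 5.17/7.3 = 0.708, gnats = 0.536/3.91 = 0.137.
Ranked: fruit flies > midges > gnats.

gnats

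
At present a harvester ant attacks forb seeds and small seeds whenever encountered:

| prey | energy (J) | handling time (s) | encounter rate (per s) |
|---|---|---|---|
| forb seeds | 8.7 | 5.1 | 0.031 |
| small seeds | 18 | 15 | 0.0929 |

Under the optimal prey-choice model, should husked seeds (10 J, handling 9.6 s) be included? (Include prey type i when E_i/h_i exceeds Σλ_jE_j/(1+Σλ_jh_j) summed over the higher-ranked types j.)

Intake rate on the current diet: R = (0.031×8.7 + 0.0929×18) / (1 + 0.031×5.1 + 0.0929×15) = 1.942/2.552 = 0.7611 J/s.
Profitability of husked seeds: 10/9.6 = 1.042 J/s.
1.042 > 0.7611, so adding husked seeds raises the average — include it.

Yes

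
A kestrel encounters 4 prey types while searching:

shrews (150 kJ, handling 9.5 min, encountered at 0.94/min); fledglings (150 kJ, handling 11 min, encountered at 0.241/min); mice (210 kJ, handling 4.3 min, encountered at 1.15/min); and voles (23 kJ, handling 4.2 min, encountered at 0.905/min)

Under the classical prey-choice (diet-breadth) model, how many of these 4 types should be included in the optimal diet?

Rank by E/h (kJ/min): mice 48.8, shrews 15.8, fledglings 13.6, voles 5.48. Include each in turn until the next type's E/h falls below the running intake rate.
Rate on top 1: 40.62. shrews: 15.8 < 40.62 → exclude; stop.
Optimal diet: mice — 1 of 4 types.

1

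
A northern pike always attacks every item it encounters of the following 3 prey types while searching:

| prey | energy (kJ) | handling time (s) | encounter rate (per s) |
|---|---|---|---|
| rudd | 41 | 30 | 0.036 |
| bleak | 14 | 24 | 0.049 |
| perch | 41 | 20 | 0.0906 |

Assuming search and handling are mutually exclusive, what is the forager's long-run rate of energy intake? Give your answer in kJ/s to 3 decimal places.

Energy encountered per unit search time: 0.036×41 + 0.049×14 + 0.0906×41 = 5.877 kJ/s.
Handling time per unit search time: 0.036×30 + 0.049×24 + 0.0906×20 = 4.068.
Rate = 5.877/(1 + 4.068) = 1.16 kJ/s.

1.160 kJ/s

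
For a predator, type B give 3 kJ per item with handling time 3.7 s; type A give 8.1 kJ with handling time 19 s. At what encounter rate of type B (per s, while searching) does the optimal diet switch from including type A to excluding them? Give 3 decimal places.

At the threshold, the rate on type B alone equals the profitability of type A: λ·3/(1 + λ·3.7) = 8.1/19 = 0.4263.
Rearranging, λ(3 − 0.4263×3.7) = 0.4263, so λ = 0.4263/1.423 = 0.2997 per s.

0.300 per s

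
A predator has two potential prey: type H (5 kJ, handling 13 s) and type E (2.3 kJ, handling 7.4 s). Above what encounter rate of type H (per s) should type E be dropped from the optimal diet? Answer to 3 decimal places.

Drop type E once their profitability E₂/h₂ falls below the rate achievable on type H alone: E₂/h₂ = λE₁/(1 + λh₁).
Solve for λ: λE₁h₂ = E₂(1 + λh₁) → λ(E₁h₂ − E₂h₁) = E₂ → λ = E₂/(E₁h₂ − E₂h₁).
λ = 2.3/(5×7.4 − 2.3×13) = 2.3/7.1 = 0.3239 per s.

0.324 per s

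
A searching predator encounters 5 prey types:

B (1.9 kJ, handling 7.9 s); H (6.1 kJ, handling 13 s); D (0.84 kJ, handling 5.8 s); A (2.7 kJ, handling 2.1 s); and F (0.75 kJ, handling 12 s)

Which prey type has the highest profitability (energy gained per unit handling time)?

Profitability E/h (kJ/s): B = 1.9/7.9 = 0.241, H = 6.1/13 = 0.469, D = 0.84/5.8 = 0.145, A = 2.7/2.1 = 1.29, F = 0.75/12 = 0.0625.
Ranked: A > H > B > D > F.

A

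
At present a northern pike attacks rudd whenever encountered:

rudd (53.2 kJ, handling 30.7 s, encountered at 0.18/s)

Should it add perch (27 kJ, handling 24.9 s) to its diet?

On rudd alone, R = ΣλE/(1+Σλh) = 9.576/6.526 = 1.467 kJ/s.
Profitability of perch: 27/24.9 = 1.084 kJ/s.
1.084 < 1.467, so adding perch would lower the average — exclude it.

No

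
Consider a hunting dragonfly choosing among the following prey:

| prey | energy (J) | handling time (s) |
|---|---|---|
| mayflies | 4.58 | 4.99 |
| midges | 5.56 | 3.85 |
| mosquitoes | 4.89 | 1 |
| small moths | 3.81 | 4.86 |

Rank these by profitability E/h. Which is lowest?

small moths

Profitability E/h (J/s): mayflies = 4.58/4.99 = 0.918, midges = 5.56/3.85 = 1.44, mosquitoes = 4.89/1 = 4.89, small moths = 3.81/4.86 = 0.784.
Ranked: mosquitoes > midges > mayflies > small moths.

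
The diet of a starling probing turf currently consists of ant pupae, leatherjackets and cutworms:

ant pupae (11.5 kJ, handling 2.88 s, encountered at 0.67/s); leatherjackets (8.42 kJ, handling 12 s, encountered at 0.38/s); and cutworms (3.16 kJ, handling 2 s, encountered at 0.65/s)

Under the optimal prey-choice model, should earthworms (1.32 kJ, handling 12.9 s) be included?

No

Intake rate on the current diet: R = (0.67×11.5 + 0.38×8.42 + 0.65×3.16) / (1 + 0.67×2.88 + 0.38×12 + 0.65×2) = 12.96/8.79 = 1.474 kJ/s.
earthworms: E/h = 1.32/12.9 = 0.1023 kJ/s.
0.1023 < 1.474, so adding earthworms would lower the average — exclude it.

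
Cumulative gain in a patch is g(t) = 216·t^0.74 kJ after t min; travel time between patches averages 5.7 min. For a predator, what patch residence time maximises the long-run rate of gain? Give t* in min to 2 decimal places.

By the marginal value theorem, leave when the instantaneous gain rate g'(t) equals the habitat-wide average g(t)/(T + t).
g'(t) = 0.74·216·t^-0.26. Setting 0.74·216·t^-0.26 = 216·t^0.74/(5.7+t) gives 0.74(5.7+t) = t, so 0.26·t = 0.74×5.7.
t* = 0.74×5.7/0.26 = 16.22 min.

16.22 min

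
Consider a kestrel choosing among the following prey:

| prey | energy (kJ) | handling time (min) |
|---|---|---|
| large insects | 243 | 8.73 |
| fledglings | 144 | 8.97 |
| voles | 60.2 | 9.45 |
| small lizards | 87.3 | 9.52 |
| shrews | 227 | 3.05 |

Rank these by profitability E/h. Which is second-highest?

large insects

In descending order of E/h:
shrews: 227/3.05 = 74.4 kJ/min
large insects: 243/8.73 = 27.8 kJ/min
fledglings: 144/8.97 = 16.1 kJ/min
small lizards: 87.3/9.52 = 9.17 kJ/min
voles: 60.2/9.45 = 6.37 kJ/min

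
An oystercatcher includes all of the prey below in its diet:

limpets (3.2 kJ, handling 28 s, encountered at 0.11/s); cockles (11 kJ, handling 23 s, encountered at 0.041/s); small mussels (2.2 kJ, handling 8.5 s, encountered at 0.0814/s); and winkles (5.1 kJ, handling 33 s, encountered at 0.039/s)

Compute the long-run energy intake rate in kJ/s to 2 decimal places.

0.17 kJ/s

R = Σλ_iE_i / (1 + Σλ_ih_i)
Numerator: 0.11×3.2 + 0.041×11 + 0.0814×2.2 + 0.039×5.1 = 1.181
Denominator: 1 + 0.11×28 + 0.041×23 + 0.0814×8.5 + 0.039×33 = 7.002
R = 1.181/7.002 = 0.1687 kJ/s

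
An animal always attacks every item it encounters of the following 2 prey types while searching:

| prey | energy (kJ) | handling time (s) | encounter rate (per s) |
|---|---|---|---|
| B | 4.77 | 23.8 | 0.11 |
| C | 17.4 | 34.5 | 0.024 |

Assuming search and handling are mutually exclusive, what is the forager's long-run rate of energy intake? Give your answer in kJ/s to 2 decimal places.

R = Σλ_iE_i / (1 + Σλ_ih_i)
Numerator: 0.11×4.77 + 0.024×17.4 = 0.9423
Denominator: 1 + 0.11×23.8 + 0.024×34.5 = 4.446
R = 0.9423/4.446 = 0.2119 kJ/s

0.21 kJ/s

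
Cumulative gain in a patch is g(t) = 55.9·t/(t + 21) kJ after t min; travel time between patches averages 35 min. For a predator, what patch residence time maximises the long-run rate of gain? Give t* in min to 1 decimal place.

Maximise g(t)/(T+t): set derivative to zero → g'(t)(T+t) = g(t).
g'(t) = 55.9·21/(t + 21)². Setting 55.9·21/(t+21)² = 55.9t/[(t+21)(35+t)] gives 21(35+t) = t(t+21), so t² = 21×35 = 735.
t* = √735 = 27.11 min.

27.1 min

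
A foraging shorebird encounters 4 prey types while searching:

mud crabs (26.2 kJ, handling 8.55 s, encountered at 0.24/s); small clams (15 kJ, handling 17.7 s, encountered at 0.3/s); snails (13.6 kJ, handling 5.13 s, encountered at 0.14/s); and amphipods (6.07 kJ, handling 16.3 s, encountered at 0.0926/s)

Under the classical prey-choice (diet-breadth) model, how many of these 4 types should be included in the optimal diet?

2

Profitabilities (E/h, kJ/s): mud crabs 3.06, snails 2.65, small clams 0.847, amphipods 0.372. Add prey in this order while the next type's profitability exceeds the intake rate on those already taken.
Rate on top 1: 2.06. snails: 2.65 > 2.06 → include.
Rate on top 2: 2.173. small clams: 0.847 < 2.173 → exclude; stop.
Optimal diet: mud crabs, snails — 2 of 4 types.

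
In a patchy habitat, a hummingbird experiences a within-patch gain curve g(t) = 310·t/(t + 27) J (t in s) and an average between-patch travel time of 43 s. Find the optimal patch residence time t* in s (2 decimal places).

34.07 s

Maximise g(t)/(T+t): set derivative to zero → g'(t)(T+t) = g(t).
g'(t) = 310·27/(t + 27)². Setting 310·27/(t+27)² = 310t/[(t+27)(43+t)] gives 27(43+t) = t(t+27), so t² = 27×43 = 1161.
t* = √1161 = 34.07 s.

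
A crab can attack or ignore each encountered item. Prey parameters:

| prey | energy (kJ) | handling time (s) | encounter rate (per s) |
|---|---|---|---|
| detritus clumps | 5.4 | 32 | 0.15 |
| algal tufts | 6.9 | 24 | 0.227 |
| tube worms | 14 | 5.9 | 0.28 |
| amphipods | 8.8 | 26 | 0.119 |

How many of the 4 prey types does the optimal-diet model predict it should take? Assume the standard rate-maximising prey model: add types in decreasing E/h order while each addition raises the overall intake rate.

Rank by E/h (kJ/s): tube worms 2.37, amphipods 0.338, algal tufts 0.288, detritus clumps 0.169. Include each in turn until the next type's E/h falls below the running intake rate.
Rate on top 1: 1.478. amphipods: 0.338 < 1.478 → exclude; stop.
Optimal diet: tube worms — 1 of 4 types.

1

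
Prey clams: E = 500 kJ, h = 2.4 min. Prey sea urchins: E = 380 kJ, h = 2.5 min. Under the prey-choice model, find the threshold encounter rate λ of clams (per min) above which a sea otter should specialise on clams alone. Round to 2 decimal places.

Drop sea urchins once their profitability E₂/h₂ falls below the rate achievable on clams alone: E₂/h₂ = λE₁/(1 + λh₁).
Solve for λ: λE₁h₂ = E₂(1 + λh₁) → λ(E₁h₂ − E₂h₁) = E₂ → λ = E₂/(E₁h₂ − E₂h₁).
λ = 380/(500×2.5 − 380×2.4) = 380/338 = 1.124 per min.

1.12 per min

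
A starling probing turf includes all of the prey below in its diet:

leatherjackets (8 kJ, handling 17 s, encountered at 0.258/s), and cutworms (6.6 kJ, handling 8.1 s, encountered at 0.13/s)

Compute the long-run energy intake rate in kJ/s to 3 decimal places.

0.454 kJ/s

R = Σλ_iE_i / (1 + Σλ_ih_i)
Numerator: 0.258×8 + 0.13×6.6 = 2.922
Denominator: 1 + 0.258×17 + 0.13×8.1 = 6.439
R = 2.922/6.439 = 0.4538 kJ/s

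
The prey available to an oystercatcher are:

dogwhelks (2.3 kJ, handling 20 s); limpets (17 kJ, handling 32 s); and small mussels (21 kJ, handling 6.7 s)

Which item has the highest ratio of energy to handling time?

Profitability E/h (kJ/s): dogwhelks = 2.3/20 = 0.115, limpets = 17/32 = 0.531, small mussels = 21/6.7 = 3.13.
Ranked: small mussels > limpets > dogwhelks.

small mussels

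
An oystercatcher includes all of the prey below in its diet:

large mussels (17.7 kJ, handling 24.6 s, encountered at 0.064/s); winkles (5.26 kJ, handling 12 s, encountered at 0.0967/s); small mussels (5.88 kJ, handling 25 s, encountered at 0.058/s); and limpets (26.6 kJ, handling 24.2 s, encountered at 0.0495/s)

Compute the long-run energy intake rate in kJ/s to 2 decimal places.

R = Σλ_iE_i / (1 + Σλ_ih_i)
Numerator: 0.064×17.7 + 0.0967×5.26 + 0.058×5.88 + 0.0495×26.6 = 3.299
Denominator: 1 + 0.064×24.6 + 0.0967×12 + 0.058×25 + 0.0495×24.2 = 6.383
R = 3.299/6.383 = 0.5169 kJ/s

0.52 kJ/s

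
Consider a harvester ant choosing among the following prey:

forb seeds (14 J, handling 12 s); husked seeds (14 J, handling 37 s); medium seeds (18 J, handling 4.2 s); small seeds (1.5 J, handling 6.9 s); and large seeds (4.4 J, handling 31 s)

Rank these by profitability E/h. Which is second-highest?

forb seeds

In descending order of E/h:
medium seeds: 18/4.2 = 4.29 J/s
forb seeds: 14/12 = 1.17 J/s
husked seeds: 14/37 = 0.378 J/s
small seeds: 1.5/6.9 = 0.217 J/s
large seeds: 4.4/31 = 0.142 J/s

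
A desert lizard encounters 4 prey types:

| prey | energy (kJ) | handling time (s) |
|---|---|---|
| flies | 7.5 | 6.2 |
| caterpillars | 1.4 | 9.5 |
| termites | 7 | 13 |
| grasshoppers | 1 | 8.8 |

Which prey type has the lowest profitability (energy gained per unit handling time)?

grasshoppers

Profitability E/h (kJ/s): flies = 7.5/6.2 = 1.21, caterpillars = 1.4/9.5 = 0.147, termites = 7/13 = 0.538, grasshoppers = 1/8.8 = 0.114.
Ranked: flies > termites > caterpillars > grasshoppers.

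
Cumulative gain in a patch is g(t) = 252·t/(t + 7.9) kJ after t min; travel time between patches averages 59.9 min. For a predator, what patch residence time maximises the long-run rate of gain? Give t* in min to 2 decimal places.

21.75 min

By the marginal value theorem, leave when the instantaneous gain rate g'(t) equals the habitat-wide average g(t)/(T + t).
g'(t) = 252·7.9/(t + 7.9)². Setting 252·7.9/(t+7.9)² = 252t/[(t+7.9)(59.9+t)] gives 7.9(59.9+t) = t(t+7.9), so t² = 7.9×59.9 = 473.2.
t* = √473.2 = 21.75 min.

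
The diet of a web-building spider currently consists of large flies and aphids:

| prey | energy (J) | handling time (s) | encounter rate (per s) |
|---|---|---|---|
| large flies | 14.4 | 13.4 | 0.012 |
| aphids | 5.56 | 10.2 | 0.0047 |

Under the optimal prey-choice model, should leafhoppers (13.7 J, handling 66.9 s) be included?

Yes

Intake rate on the current diet: R = (0.012×14.4 + 0.0047×5.56) / (1 + 0.012×13.4 + 0.0047×10.2) = 0.1989/1.209 = 0.1646 J/s.
leafhoppers: E/h = 13.7/66.9 = 0.2048 J/s.
0.2048 > 0.1646, so adding leafhoppers raises the average — include it.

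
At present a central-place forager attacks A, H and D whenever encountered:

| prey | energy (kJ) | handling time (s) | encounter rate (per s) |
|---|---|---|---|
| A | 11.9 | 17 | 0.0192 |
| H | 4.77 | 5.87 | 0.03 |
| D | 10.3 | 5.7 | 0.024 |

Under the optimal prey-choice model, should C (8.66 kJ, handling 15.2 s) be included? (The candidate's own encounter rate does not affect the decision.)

Yes

Current rate: (0.0192×11.9 + 0.03×4.77 + 0.024×10.3)/(1 + 0.0192×17 + 0.03×5.87 + 0.024×5.7) = 0.3775 kJ/s.
C: E/h = 8.66/15.2 = 0.5697 kJ/s.
Since 0.5697 > R, including C increases the long-run rate.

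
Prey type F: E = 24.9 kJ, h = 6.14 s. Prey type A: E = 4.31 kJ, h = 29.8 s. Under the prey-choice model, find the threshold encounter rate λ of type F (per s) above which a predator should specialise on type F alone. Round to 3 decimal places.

0.006 per s

At the threshold, the rate on type F alone equals the profitability of type A: λ·24.9/(1 + λ·6.14) = 4.31/29.8 = 0.1446.
Rearranging, λ(24.9 − 0.1446×6.14) = 0.1446, so λ = 0.1446/24.01 = 0.006023 per s.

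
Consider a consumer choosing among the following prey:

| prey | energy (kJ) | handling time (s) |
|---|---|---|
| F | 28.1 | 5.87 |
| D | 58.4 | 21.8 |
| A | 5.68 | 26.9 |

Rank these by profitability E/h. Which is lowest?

A

In descending order of E/h:
F: 28.1/5.87 = 4.79 kJ/s
D: 58.4/21.8 = 2.68 kJ/s
A: 5.68/26.9 = 0.211 kJ/s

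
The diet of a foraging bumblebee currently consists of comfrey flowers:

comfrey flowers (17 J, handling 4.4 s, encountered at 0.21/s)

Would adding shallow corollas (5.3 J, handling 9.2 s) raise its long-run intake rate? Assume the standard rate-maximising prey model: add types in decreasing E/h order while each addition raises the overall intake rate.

On comfrey flowers alone, R = ΣλE/(1+Σλh) = 3.57/1.924 = 1.856 J/s.
Profitability of shallow corollas: 5.3/9.2 = 0.5761 J/s.
0.5761 < 1.856, so adding shallow corollas would lower the average — exclude it.

No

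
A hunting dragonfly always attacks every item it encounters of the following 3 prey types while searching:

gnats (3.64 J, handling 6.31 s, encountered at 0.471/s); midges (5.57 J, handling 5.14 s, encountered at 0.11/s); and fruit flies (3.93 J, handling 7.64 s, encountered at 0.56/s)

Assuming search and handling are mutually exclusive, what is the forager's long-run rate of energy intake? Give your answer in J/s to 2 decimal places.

Energy encountered per unit search time: 0.471×3.64 + 0.11×5.57 + 0.56×3.93 = 4.528 J/s.
Handling time per unit search time: 0.471×6.31 + 0.11×5.14 + 0.56×7.64 = 7.816.
Rate = 4.528/(1 + 7.816) = 0.5136 J/s.

0.51 J/s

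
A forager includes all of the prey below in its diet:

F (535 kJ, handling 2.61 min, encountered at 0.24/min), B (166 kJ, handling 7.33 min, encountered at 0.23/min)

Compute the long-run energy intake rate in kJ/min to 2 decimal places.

Energy encountered per unit search time: 0.24×535 + 0.23×166 = 166.6 kJ/min.
Handling time per unit search time: 0.24×2.61 + 0.23×7.33 = 2.312.
Rate = 166.6/(1 + 2.312) = 50.29 kJ/min.

50.29 kJ/min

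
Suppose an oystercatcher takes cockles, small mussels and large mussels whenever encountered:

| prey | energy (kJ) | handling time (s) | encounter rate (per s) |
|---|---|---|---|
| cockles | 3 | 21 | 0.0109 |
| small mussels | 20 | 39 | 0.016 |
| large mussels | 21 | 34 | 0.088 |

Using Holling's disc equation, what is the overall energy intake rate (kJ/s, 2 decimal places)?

Energy encountered per unit search time: 0.0109×3 + 0.016×20 + 0.088×21 = 2.201 kJ/s.
Handling time per unit search time: 0.0109×21 + 0.016×39 + 0.088×34 = 3.845.
Rate = 2.201/(1 + 3.845) = 0.4542 kJ/s.

0.45 kJ/s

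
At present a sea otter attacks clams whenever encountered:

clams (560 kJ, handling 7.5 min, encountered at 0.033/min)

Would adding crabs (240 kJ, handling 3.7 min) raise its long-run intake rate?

On clams alone, R = ΣλE/(1+Σλh) = 18.48/1.248 = 14.81 kJ/min.
crabs: E/h = 240/3.7 = 64.86 kJ/min.
64.86 > 14.81, so adding crabs raises the average — include it.

Yes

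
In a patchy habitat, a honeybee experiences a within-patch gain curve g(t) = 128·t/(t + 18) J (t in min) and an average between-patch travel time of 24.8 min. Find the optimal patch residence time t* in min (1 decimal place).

21.1 min

Maximise g(t)/(T+t): set derivative to zero → g'(t)(T+t) = g(t).
g'(t) = 128·18/(t + 18)². Setting 128·18/(t+18)² = 128t/[(t+18)(24.8+t)] gives 18(24.8+t) = t(t+18), so t² = 18×24.8 = 446.4.
t* = √446.4 = 21.13 min.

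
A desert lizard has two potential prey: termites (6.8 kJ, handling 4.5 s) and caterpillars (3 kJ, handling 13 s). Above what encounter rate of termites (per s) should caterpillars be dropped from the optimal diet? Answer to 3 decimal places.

At the threshold, the rate on termites alone equals the profitability of caterpillars: λ·6.8/(1 + λ·4.5) = 3/13 = 0.2308.
Rearranging, λ(6.8 − 0.2308×4.5) = 0.2308, so λ = 0.2308/5.762 = 0.04005 per s.

0.040 per s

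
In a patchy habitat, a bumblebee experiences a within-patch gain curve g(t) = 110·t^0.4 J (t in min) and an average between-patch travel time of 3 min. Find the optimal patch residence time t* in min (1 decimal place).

2.0 min

Maximise g(t)/(T+t): set derivative to zero → g'(t)(T+t) = g(t).
g'(t) = 0.4·110·t^-0.6. Setting 0.4·110·t^-0.6 = 110·t^0.4/(3+t) gives 0.4(3+t) = t, so 0.60·t = 0.4×3.
t* = 0.4×3/0.60 = 2 min.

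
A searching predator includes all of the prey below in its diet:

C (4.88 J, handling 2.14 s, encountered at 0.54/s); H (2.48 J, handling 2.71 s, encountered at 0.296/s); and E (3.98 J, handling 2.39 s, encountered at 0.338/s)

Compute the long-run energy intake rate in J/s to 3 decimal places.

1.252 J/s

R = Σλ_iE_i / (1 + Σλ_ih_i)
Numerator: 0.54×4.88 + 0.296×2.48 + 0.338×3.98 = 4.715
Denominator: 1 + 0.54×2.14 + 0.296×2.71 + 0.338×2.39 = 3.766
R = 4.715/3.766 = 1.252 J/s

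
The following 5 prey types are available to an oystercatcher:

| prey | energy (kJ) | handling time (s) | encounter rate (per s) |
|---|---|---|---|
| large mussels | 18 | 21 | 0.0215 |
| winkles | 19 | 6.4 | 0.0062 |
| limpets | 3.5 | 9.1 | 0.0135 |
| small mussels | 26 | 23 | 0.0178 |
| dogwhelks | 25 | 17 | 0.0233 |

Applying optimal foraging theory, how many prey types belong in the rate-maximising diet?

4

Rank by E/h (kJ/s): winkles 2.97, dogwhelks 1.47, small mussels 1.13, large mussels 0.857, limpets 0.385. Include each in turn until the next type's E/h falls below the running intake rate.
Rate on top 1: 0.1133. dogwhelks: 1.47 > 0.1133 → include.
Rate on top 2: 0.4877. small mussels: 1.13 > 0.4877 → include.
Rate on top 3: 0.6303. large mussels: 0.857 > 0.6303 → include.
Rate on top 4: 0.6749. limpets: 0.385 < 0.6749 → exclude; stop.
Optimal diet: winkles, dogwhelks, small mussels, large mussels — 4 of 5 types.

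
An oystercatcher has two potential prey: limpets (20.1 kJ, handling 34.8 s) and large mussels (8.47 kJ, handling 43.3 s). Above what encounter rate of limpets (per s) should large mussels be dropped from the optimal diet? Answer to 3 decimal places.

Drop large mussels once their profitability E₂/h₂ falls below the rate achievable on limpets alone: E₂/h₂ = λE₁/(1 + λh₁).
Solve for λ: λE₁h₂ = E₂(1 + λh₁) → λ(E₁h₂ − E₂h₁) = E₂ → λ = E₂/(E₁h₂ − E₂h₁).
λ = 8.47/(20.1×43.3 − 8.47×34.8) = 8.47/575.6 = 0.01472 per s.

0.015 per s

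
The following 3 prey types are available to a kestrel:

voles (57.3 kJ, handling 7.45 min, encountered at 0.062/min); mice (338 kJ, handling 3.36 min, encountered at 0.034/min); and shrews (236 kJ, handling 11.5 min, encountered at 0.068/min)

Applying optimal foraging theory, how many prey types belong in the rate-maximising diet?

E/h in descending order: mice 101, shrews 20.5, voles 7.69 kJ/min. The optimal diet is the largest prefix of this list for which every included type satisfies E_i/h_i > R on the types above it.
Rate on top 1: 10.31. shrews: 20.5 > 10.31 → include.
Rate on top 2: 14.52. voles: 7.69 < 14.52 → exclude; stop.
Optimal diet: mice, shrews — 2 of 3 types.

2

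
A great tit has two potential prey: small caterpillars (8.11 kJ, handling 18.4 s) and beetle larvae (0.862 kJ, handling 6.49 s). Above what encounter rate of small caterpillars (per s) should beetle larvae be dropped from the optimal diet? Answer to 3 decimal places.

0.023 per s

Drop beetle larvae once their profitability E₂/h₂ falls below the rate achievable on small caterpillars alone: E₂/h₂ = λE₁/(1 + λh₁).
Solve for λ: λE₁h₂ = E₂(1 + λh₁) → λ(E₁h₂ − E₂h₁) = E₂ → λ = E₂/(E₁h₂ − E₂h₁).
λ = 0.862/(8.11×6.49 − 0.862×18.4) = 0.862/36.77 = 0.02344 per s.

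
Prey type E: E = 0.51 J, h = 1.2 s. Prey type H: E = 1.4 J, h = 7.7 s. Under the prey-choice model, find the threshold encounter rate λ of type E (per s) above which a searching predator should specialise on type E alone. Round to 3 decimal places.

Drop type H once their profitability E₂/h₂ falls below the rate achievable on type E alone: E₂/h₂ = λE₁/(1 + λh₁).
Solve for λ: λE₁h₂ = E₂(1 + λh₁) → λ(E₁h₂ − E₂h₁) = E₂ → λ = E₂/(E₁h₂ − E₂h₁).
λ = 1.4/(0.51×7.7 − 1.4×1.2) = 1.4/2.247 = 0.6231 per s.

0.623 per s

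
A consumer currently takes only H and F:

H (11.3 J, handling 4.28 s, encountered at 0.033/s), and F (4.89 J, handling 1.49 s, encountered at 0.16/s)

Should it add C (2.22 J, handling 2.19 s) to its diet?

Yes

On H and F alone, R = ΣλE/(1+Σλh) = 1.155/1.38 = 0.8374 J/s.
Profitability of C: 2.22/2.19 = 1.014 J/s.
Since 1.014 > R, including C increases the long-run rate.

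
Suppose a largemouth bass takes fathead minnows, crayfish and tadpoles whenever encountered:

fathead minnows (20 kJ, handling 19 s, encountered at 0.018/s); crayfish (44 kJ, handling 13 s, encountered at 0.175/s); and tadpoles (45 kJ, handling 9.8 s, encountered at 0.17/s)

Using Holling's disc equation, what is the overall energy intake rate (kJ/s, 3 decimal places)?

R = (0.018×20 + 0.175×44 + 0.17×45) / (1 + 0.018×19 + 0.175×13 + 0.17×9.8) = 15.71/5.283 = 2.974 kJ/s.

2.974 kJ/s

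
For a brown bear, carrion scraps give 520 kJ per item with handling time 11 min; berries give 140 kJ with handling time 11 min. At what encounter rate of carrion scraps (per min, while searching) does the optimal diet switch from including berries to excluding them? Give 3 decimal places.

0.033 per min

The zero-one rule: include berries iff E₂/h₂ > λE₁/(1+λh₁). Equality gives the switch point.
λE₁h₂ = E₂ + λE₂h₁ ⇒ λ = E₂/(E₁h₂ − E₂h₁) = 140/(5720 − 1540) = 0.03349 per min.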